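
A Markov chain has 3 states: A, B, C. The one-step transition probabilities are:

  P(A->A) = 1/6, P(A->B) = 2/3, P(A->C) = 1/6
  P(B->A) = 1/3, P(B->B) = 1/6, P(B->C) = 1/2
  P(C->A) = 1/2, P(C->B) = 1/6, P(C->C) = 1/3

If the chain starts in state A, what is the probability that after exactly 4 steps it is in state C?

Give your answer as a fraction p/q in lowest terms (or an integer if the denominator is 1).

Answer: 143/432

Derivation:
Computing P^4 by repeated multiplication:
P^1 =
  A: [1/6, 2/3, 1/6]
  B: [1/3, 1/6, 1/2]
  C: [1/2, 1/6, 1/3]
P^2 =
  A: [1/3, 1/4, 5/12]
  B: [13/36, 1/3, 11/36]
  C: [11/36, 5/12, 5/18]
P^3 =
  A: [25/72, 1/3, 23/72]
  B: [35/108, 25/72, 71/216]
  C: [71/216, 23/72, 19/54]
P^4 =
  A: [71/216, 49/144, 143/432]
  B: [433/1296, 71/216, 437/1296]
  C: [437/1296, 143/432, 215/648]

(P^4)[A -> C] = 143/432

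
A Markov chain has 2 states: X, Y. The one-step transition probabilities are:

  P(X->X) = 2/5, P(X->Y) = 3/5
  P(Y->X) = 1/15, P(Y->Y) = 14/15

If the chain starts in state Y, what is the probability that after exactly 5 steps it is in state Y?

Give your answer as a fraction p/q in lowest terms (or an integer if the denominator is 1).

Computing P^5 by repeated multiplication:
P^1 =
  X: [2/5, 3/5]
  Y: [1/15, 14/15]
P^2 =
  X: [1/5, 4/5]
  Y: [4/45, 41/45]
P^3 =
  X: [2/15, 13/15]
  Y: [13/135, 122/135]
P^4 =
  X: [1/9, 8/9]
  Y: [8/81, 73/81]
P^5 =
  X: [14/135, 121/135]
  Y: [121/1215, 1094/1215]

(P^5)[Y -> Y] = 1094/1215

Answer: 1094/1215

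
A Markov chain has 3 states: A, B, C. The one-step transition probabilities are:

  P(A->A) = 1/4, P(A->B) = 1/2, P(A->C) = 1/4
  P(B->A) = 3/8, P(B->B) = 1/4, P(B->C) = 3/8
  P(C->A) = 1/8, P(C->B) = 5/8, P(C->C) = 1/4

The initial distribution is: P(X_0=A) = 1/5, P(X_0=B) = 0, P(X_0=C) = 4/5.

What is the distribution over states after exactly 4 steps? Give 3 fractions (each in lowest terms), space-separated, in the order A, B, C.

Answer: 2749/10240 4361/10240 313/1024

Derivation:
Propagating the distribution step by step (d_{t+1} = d_t * P):
d_0 = (A=1/5, B=0, C=4/5)
  d_1[A] = 1/5*1/4 + 0*3/8 + 4/5*1/8 = 3/20
  d_1[B] = 1/5*1/2 + 0*1/4 + 4/5*5/8 = 3/5
  d_1[C] = 1/5*1/4 + 0*3/8 + 4/5*1/4 = 1/4
d_1 = (A=3/20, B=3/5, C=1/4)
  d_2[A] = 3/20*1/4 + 3/5*3/8 + 1/4*1/8 = 47/160
  d_2[B] = 3/20*1/2 + 3/5*1/4 + 1/4*5/8 = 61/160
  d_2[C] = 3/20*1/4 + 3/5*3/8 + 1/4*1/4 = 13/40
d_2 = (A=47/160, B=61/160, C=13/40)
  d_3[A] = 47/160*1/4 + 61/160*3/8 + 13/40*1/8 = 329/1280
  d_3[B] = 47/160*1/2 + 61/160*1/4 + 13/40*5/8 = 57/128
  d_3[C] = 47/160*1/4 + 61/160*3/8 + 13/40*1/4 = 381/1280
d_3 = (A=329/1280, B=57/128, C=381/1280)
  d_4[A] = 329/1280*1/4 + 57/128*3/8 + 381/1280*1/8 = 2749/10240
  d_4[B] = 329/1280*1/2 + 57/128*1/4 + 381/1280*5/8 = 4361/10240
  d_4[C] = 329/1280*1/4 + 57/128*3/8 + 381/1280*1/4 = 313/1024
d_4 = (A=2749/10240, B=4361/10240, C=313/1024)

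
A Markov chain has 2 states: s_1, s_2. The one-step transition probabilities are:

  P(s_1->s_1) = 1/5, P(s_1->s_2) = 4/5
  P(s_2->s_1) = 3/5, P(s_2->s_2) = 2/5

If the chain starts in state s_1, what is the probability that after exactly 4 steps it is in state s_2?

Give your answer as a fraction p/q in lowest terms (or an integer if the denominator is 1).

Answer: 348/625

Derivation:
Computing P^4 by repeated multiplication:
P^1 =
  s_1: [1/5, 4/5]
  s_2: [3/5, 2/5]
P^2 =
  s_1: [13/25, 12/25]
  s_2: [9/25, 16/25]
P^3 =
  s_1: [49/125, 76/125]
  s_2: [57/125, 68/125]
P^4 =
  s_1: [277/625, 348/625]
  s_2: [261/625, 364/625]

(P^4)[s_1 -> s_2] = 348/625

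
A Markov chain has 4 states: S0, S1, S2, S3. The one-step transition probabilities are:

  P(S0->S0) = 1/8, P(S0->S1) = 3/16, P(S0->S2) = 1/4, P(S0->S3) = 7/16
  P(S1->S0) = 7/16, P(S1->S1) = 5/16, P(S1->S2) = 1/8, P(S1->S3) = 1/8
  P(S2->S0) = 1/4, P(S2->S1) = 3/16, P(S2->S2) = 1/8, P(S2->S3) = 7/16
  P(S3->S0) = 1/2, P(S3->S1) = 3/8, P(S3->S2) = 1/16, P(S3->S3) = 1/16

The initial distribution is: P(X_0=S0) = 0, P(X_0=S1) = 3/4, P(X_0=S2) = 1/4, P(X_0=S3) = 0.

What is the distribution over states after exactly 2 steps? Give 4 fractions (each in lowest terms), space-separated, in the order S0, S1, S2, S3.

Propagating the distribution step by step (d_{t+1} = d_t * P):
d_0 = (S0=0, S1=3/4, S2=1/4, S3=0)
  d_1[S0] = 0*1/8 + 3/4*7/16 + 1/4*1/4 + 0*1/2 = 25/64
  d_1[S1] = 0*3/16 + 3/4*5/16 + 1/4*3/16 + 0*3/8 = 9/32
  d_1[S2] = 0*1/4 + 3/4*1/8 + 1/4*1/8 + 0*1/16 = 1/8
  d_1[S3] = 0*7/16 + 3/4*1/8 + 1/4*7/16 + 0*1/16 = 13/64
d_1 = (S0=25/64, S1=9/32, S2=1/8, S3=13/64)
  d_2[S0] = 25/64*1/8 + 9/32*7/16 + 1/8*1/4 + 13/64*1/2 = 39/128
  d_2[S1] = 25/64*3/16 + 9/32*5/16 + 1/8*3/16 + 13/64*3/8 = 267/1024
  d_2[S2] = 25/64*1/4 + 9/32*1/8 + 1/8*1/8 + 13/64*1/16 = 165/1024
  d_2[S3] = 25/64*7/16 + 9/32*1/8 + 1/8*7/16 + 13/64*1/16 = 35/128
d_2 = (S0=39/128, S1=267/1024, S2=165/1024, S3=35/128)

Answer: 39/128 267/1024 165/1024 35/128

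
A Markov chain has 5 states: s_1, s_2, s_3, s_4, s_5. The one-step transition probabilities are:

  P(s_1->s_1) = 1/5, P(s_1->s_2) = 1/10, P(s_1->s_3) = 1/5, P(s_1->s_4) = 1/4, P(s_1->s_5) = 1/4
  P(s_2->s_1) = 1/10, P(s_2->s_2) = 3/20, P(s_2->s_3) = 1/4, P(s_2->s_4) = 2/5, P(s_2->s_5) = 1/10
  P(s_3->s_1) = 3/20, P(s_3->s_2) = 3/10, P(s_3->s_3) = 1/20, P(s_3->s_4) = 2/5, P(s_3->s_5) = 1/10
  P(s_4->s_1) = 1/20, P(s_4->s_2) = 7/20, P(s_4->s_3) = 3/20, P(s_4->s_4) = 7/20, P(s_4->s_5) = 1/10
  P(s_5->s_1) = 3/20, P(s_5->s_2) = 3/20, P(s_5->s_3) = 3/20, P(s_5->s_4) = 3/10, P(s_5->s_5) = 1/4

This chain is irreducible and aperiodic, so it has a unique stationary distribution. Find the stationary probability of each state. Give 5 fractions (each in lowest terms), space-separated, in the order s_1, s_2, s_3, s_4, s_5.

Answer: 5471/50571 1346/5619 8246/50571 17825/50571 2305/16857

Derivation:
The stationary distribution satisfies pi = pi * P, i.e.:
  pi_s_1 = 1/5*pi_s_1 + 1/10*pi_s_2 + 3/20*pi_s_3 + 1/20*pi_s_4 + 3/20*pi_s_5
  pi_s_2 = 1/10*pi_s_1 + 3/20*pi_s_2 + 3/10*pi_s_3 + 7/20*pi_s_4 + 3/20*pi_s_5
  pi_s_3 = 1/5*pi_s_1 + 1/4*pi_s_2 + 1/20*pi_s_3 + 3/20*pi_s_4 + 3/20*pi_s_5
  pi_s_4 = 1/4*pi_s_1 + 2/5*pi_s_2 + 2/5*pi_s_3 + 7/20*pi_s_4 + 3/10*pi_s_5
  pi_s_5 = 1/4*pi_s_1 + 1/10*pi_s_2 + 1/10*pi_s_3 + 1/10*pi_s_4 + 1/4*pi_s_5
with normalization: pi_s_1 + pi_s_2 + pi_s_3 + pi_s_4 + pi_s_5 = 1.

Using the first 4 balance equations plus normalization, the linear system A*pi = b is:
  [-4/5, 1/10, 3/20, 1/20, 3/20] . pi = 0
  [1/10, -17/20, 3/10, 7/20, 3/20] . pi = 0
  [1/5, 1/4, -19/20, 3/20, 3/20] . pi = 0
  [1/4, 2/5, 2/5, -13/20, 3/10] . pi = 0
  [1, 1, 1, 1, 1] . pi = 1

Solving yields:
  pi_s_1 = 5471/50571
  pi_s_2 = 1346/5619
  pi_s_3 = 8246/50571
  pi_s_4 = 17825/50571
  pi_s_5 = 2305/16857

Verification (pi * P):
  5471/50571*1/5 + 1346/5619*1/10 + 8246/50571*3/20 + 17825/50571*1/20 + 2305/16857*3/20 = 5471/50571 = pi_s_1  (ok)
  5471/50571*1/10 + 1346/5619*3/20 + 8246/50571*3/10 + 17825/50571*7/20 + 2305/16857*3/20 = 1346/5619 = pi_s_2  (ok)
  5471/50571*1/5 + 1346/5619*1/4 + 8246/50571*1/20 + 17825/50571*3/20 + 2305/16857*3/20 = 8246/50571 = pi_s_3  (ok)
  5471/50571*1/4 + 1346/5619*2/5 + 8246/50571*2/5 + 17825/50571*7/20 + 2305/16857*3/10 = 17825/50571 = pi_s_4  (ok)
  5471/50571*1/4 + 1346/5619*1/10 + 8246/50571*1/10 + 17825/50571*1/10 + 2305/16857*1/4 = 2305/16857 = pi_s_5  (ok)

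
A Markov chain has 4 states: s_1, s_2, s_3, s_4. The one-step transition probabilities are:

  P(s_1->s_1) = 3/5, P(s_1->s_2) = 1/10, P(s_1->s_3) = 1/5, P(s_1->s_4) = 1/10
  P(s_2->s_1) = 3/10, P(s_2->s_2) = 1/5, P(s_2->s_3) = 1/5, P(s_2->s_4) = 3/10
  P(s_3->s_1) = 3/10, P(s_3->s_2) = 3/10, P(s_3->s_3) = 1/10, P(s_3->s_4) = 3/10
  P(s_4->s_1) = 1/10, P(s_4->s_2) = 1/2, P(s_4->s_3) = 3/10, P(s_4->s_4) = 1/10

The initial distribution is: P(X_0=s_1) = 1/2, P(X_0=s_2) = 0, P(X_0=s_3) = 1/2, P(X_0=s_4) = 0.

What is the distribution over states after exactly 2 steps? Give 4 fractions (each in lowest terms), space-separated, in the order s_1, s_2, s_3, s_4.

Propagating the distribution step by step (d_{t+1} = d_t * P):
d_0 = (s_1=1/2, s_2=0, s_3=1/2, s_4=0)
  d_1[s_1] = 1/2*3/5 + 0*3/10 + 1/2*3/10 + 0*1/10 = 9/20
  d_1[s_2] = 1/2*1/10 + 0*1/5 + 1/2*3/10 + 0*1/2 = 1/5
  d_1[s_3] = 1/2*1/5 + 0*1/5 + 1/2*1/10 + 0*3/10 = 3/20
  d_1[s_4] = 1/2*1/10 + 0*3/10 + 1/2*3/10 + 0*1/10 = 1/5
d_1 = (s_1=9/20, s_2=1/5, s_3=3/20, s_4=1/5)
  d_2[s_1] = 9/20*3/5 + 1/5*3/10 + 3/20*3/10 + 1/5*1/10 = 79/200
  d_2[s_2] = 9/20*1/10 + 1/5*1/5 + 3/20*3/10 + 1/5*1/2 = 23/100
  d_2[s_3] = 9/20*1/5 + 1/5*1/5 + 3/20*1/10 + 1/5*3/10 = 41/200
  d_2[s_4] = 9/20*1/10 + 1/5*3/10 + 3/20*3/10 + 1/5*1/10 = 17/100
d_2 = (s_1=79/200, s_2=23/100, s_3=41/200, s_4=17/100)

Answer: 79/200 23/100 41/200 17/100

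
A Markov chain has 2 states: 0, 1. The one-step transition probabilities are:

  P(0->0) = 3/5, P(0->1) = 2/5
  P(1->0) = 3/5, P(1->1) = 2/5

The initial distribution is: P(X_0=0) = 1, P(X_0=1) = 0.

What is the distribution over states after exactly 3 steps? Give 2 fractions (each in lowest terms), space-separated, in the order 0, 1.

Propagating the distribution step by step (d_{t+1} = d_t * P):
d_0 = (0=1, 1=0)
  d_1[0] = 1*3/5 + 0*3/5 = 3/5
  d_1[1] = 1*2/5 + 0*2/5 = 2/5
d_1 = (0=3/5, 1=2/5)
  d_2[0] = 3/5*3/5 + 2/5*3/5 = 3/5
  d_2[1] = 3/5*2/5 + 2/5*2/5 = 2/5
d_2 = (0=3/5, 1=2/5)
  d_3[0] = 3/5*3/5 + 2/5*3/5 = 3/5
  d_3[1] = 3/5*2/5 + 2/5*2/5 = 2/5
d_3 = (0=3/5, 1=2/5)

Answer: 3/5 2/5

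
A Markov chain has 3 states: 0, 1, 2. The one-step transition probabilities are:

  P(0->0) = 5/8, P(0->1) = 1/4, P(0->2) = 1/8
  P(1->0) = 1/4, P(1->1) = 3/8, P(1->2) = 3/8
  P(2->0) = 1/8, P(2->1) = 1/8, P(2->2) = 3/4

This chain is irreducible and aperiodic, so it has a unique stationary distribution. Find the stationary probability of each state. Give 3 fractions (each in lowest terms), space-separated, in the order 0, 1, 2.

The stationary distribution satisfies pi = pi * P, i.e.:
  pi_0 = 5/8*pi_0 + 1/4*pi_1 + 1/8*pi_2
  pi_1 = 1/4*pi_0 + 3/8*pi_1 + 1/8*pi_2
  pi_2 = 1/8*pi_0 + 3/8*pi_1 + 3/4*pi_2
with normalization: pi_0 + pi_1 + pi_2 = 1.

Using the first 2 balance equations plus normalization, the linear system A*pi = b is:
  [-3/8, 1/4, 1/8] . pi = 0
  [1/4, -5/8, 1/8] . pi = 0
  [1, 1, 1] . pi = 1

Solving yields:
  pi_0 = 7/23
  pi_1 = 5/23
  pi_2 = 11/23

Verification (pi * P):
  7/23*5/8 + 5/23*1/4 + 11/23*1/8 = 7/23 = pi_0  (ok)
  7/23*1/4 + 5/23*3/8 + 11/23*1/8 = 5/23 = pi_1  (ok)
  7/23*1/8 + 5/23*3/8 + 11/23*3/4 = 11/23 = pi_2  (ok)

Answer: 7/23 5/23 11/23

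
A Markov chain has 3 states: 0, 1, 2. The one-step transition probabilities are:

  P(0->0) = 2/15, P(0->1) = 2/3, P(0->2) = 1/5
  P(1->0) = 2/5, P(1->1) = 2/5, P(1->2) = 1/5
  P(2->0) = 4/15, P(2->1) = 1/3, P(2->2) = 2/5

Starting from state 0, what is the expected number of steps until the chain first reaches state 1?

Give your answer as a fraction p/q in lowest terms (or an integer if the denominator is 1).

Let h_i = expected steps to first reach 1 from state i.
Boundary: h_1 = 0.
First-step equations for the other states:
  h_0 = 1 + 2/15*h_0 + 2/3*h_1 + 1/5*h_2
  h_2 = 1 + 4/15*h_0 + 1/3*h_1 + 2/5*h_2

Substituting h_1 = 0 and rearranging gives the linear system (I - Q) h = 1:
  [13/15, -1/5] . (h_0, h_2) = 1
  [-4/15, 3/5] . (h_0, h_2) = 1

Solving yields:
  h_0 = 12/7
  h_2 = 17/7

Starting state is 0, so the expected hitting time is h_0 = 12/7.

Answer: 12/7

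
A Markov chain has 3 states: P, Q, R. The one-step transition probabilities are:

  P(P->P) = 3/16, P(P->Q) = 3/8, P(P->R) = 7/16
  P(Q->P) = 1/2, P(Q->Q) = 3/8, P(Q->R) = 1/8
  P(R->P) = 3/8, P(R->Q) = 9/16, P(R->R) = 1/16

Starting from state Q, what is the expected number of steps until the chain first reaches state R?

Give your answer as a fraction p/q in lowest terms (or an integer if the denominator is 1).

Let h_i = expected steps to first reach R from state i.
Boundary: h_R = 0.
First-step equations for the other states:
  h_P = 1 + 3/16*h_P + 3/8*h_Q + 7/16*h_R
  h_Q = 1 + 1/2*h_P + 3/8*h_Q + 1/8*h_R

Substituting h_R = 0 and rearranging gives the linear system (I - Q) h = 1:
  [13/16, -3/8] . (h_P, h_Q) = 1
  [-1/2, 5/8] . (h_P, h_Q) = 1

Solving yields:
  h_P = 128/41
  h_Q = 168/41

Starting state is Q, so the expected hitting time is h_Q = 168/41.

Answer: 168/41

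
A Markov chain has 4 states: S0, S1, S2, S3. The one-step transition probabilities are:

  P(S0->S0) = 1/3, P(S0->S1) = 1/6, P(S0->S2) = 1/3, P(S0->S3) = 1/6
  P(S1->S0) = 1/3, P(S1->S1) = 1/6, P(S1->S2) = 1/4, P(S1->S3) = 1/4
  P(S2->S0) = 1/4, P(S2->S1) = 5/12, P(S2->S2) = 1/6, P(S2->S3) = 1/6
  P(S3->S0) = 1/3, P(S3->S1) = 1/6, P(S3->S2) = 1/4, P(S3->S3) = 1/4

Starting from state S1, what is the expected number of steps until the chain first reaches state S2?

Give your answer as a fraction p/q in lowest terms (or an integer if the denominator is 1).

Answer: 18/5

Derivation:
Let h_i = expected steps to first reach S2 from state i.
Boundary: h_S2 = 0.
First-step equations for the other states:
  h_S0 = 1 + 1/3*h_S0 + 1/6*h_S1 + 1/3*h_S2 + 1/6*h_S3
  h_S1 = 1 + 1/3*h_S0 + 1/6*h_S1 + 1/4*h_S2 + 1/4*h_S3
  h_S3 = 1 + 1/3*h_S0 + 1/6*h_S1 + 1/4*h_S2 + 1/4*h_S3

Substituting h_S2 = 0 and rearranging gives the linear system (I - Q) h = 1:
  [2/3, -1/6, -1/6] . (h_S0, h_S1, h_S3) = 1
  [-1/3, 5/6, -1/4] . (h_S0, h_S1, h_S3) = 1
  [-1/3, -1/6, 3/4] . (h_S0, h_S1, h_S3) = 1

Solving yields:
  h_S0 = 33/10
  h_S1 = 18/5
  h_S3 = 18/5

Starting state is S1, so the expected hitting time is h_S1 = 18/5.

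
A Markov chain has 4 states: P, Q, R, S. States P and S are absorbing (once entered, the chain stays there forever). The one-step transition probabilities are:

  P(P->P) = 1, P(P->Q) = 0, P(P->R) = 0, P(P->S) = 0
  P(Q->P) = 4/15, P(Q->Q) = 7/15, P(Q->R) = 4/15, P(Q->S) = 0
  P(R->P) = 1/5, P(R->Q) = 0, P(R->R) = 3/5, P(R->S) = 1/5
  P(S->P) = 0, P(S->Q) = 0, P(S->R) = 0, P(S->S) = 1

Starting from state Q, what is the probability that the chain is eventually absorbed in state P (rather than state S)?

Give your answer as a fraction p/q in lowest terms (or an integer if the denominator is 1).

Let a_i = P(absorbed in P | start in state i).
Boundary conditions: a_P = 1, a_S = 0.
For each transient state i, a_i = sum_j P(i->j) * a_j:
  a_Q = 4/15*a_P + 7/15*a_Q + 4/15*a_R + 0*a_S
  a_R = 1/5*a_P + 0*a_Q + 3/5*a_R + 1/5*a_S

Substituting a_P = 1 and a_S = 0, rearrange to (I - Q) a = r where r[i] = P(i -> P):
  [8/15, -4/15] . (a_Q, a_R) = 4/15
  [0, 2/5] . (a_Q, a_R) = 1/5

Solving yields:
  a_Q = 3/4
  a_R = 1/2

Starting state is Q, so the absorption probability is a_Q = 3/4.

Answer: 3/4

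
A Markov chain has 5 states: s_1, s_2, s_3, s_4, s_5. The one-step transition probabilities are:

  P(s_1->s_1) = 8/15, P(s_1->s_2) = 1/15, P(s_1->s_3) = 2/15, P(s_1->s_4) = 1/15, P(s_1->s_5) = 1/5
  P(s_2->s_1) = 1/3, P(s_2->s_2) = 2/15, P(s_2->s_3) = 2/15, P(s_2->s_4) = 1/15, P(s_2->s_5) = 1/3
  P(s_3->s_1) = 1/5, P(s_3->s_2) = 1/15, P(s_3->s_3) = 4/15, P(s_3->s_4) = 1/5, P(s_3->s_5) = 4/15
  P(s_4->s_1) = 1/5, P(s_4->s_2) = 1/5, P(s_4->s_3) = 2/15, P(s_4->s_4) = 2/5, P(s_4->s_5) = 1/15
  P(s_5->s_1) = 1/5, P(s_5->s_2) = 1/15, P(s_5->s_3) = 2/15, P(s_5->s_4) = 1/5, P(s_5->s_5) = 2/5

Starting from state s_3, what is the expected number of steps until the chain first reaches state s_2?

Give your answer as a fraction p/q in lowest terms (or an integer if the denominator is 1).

Let h_i = expected steps to first reach s_2 from state i.
Boundary: h_s_2 = 0.
First-step equations for the other states:
  h_s_1 = 1 + 8/15*h_s_1 + 1/15*h_s_2 + 2/15*h_s_3 + 1/15*h_s_4 + 1/5*h_s_5
  h_s_3 = 1 + 1/5*h_s_1 + 1/15*h_s_2 + 4/15*h_s_3 + 1/5*h_s_4 + 4/15*h_s_5
  h_s_4 = 1 + 1/5*h_s_1 + 1/5*h_s_2 + 2/15*h_s_3 + 2/5*h_s_4 + 1/15*h_s_5
  h_s_5 = 1 + 1/5*h_s_1 + 1/15*h_s_2 + 2/15*h_s_3 + 1/5*h_s_4 + 2/5*h_s_5

Substituting h_s_2 = 0 and rearranging gives the linear system (I - Q) h = 1:
  [7/15, -2/15, -1/15, -1/5] . (h_s_1, h_s_3, h_s_4, h_s_5) = 1
  [-1/5, 11/15, -1/5, -4/15] . (h_s_1, h_s_3, h_s_4, h_s_5) = 1
  [-1/5, -2/15, 3/5, -1/15] . (h_s_1, h_s_3, h_s_4, h_s_5) = 1
  [-1/5, -2/15, -1/5, 3/5] . (h_s_1, h_s_3, h_s_4, h_s_5) = 1

Solving yields:
  h_s_1 = 155/14
  h_s_3 = 75/7
  h_s_4 = 125/14
  h_s_5 = 75/7

Starting state is s_3, so the expected hitting time is h_s_3 = 75/7.

Answer: 75/7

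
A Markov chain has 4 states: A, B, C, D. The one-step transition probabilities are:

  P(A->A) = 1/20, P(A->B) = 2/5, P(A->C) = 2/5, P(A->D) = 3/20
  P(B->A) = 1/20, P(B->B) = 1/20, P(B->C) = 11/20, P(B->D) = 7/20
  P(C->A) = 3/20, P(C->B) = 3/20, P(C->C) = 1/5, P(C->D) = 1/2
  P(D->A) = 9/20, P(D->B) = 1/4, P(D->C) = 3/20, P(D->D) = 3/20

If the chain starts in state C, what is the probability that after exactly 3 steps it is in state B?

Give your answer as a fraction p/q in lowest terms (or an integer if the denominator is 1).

Answer: 881/4000

Derivation:
Computing P^3 by repeated multiplication:
P^1 =
  A: [1/20, 2/5, 2/5, 3/20]
  B: [1/20, 1/20, 11/20, 7/20]
  C: [3/20, 3/20, 1/5, 1/2]
  D: [9/20, 1/4, 3/20, 3/20]
P^2 =
  A: [3/20, 11/80, 137/400, 37/100]
  B: [49/200, 77/400, 21/100, 141/400]
  C: [27/100, 89/400, 103/400, 1/4]
  D: [1/8, 101/400, 37/100, 101/400]
P^3 =
  A: [929/4000, 843/4000, 2077/8000, 2379/8000]
  B: [53/250, 909/4000, 239/800, 131/500]
  C: [703/4000, 881/4000, 511/1600, 2277/8000]
  D: [47/250, 29/160, 1203/4000, 33/100]

(P^3)[C -> B] = 881/4000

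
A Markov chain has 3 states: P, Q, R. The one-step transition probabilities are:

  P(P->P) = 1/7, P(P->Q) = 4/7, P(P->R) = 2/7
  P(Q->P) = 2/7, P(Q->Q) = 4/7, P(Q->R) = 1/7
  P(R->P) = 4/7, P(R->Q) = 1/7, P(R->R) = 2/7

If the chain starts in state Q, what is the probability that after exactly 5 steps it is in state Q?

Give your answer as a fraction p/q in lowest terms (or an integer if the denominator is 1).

Answer: 8044/16807

Derivation:
Computing P^5 by repeated multiplication:
P^1 =
  P: [1/7, 4/7, 2/7]
  Q: [2/7, 4/7, 1/7]
  R: [4/7, 1/7, 2/7]
P^2 =
  P: [17/49, 22/49, 10/49]
  Q: [2/7, 25/49, 10/49]
  R: [2/7, 22/49, 13/49]
P^3 =
  P: [101/343, 166/343, 76/343]
  Q: [104/343, 166/343, 73/343]
  R: [110/343, 157/343, 76/343]
P^4 =
  P: [737/2401, 1144/2401, 520/2401]
  Q: [104/343, 1153/2401, 520/2401]
  R: [104/343, 1144/2401, 529/2401]
P^5 =
  P: [5105/16807, 8044/16807, 3658/16807]
  Q: [5114/16807, 8044/16807, 3649/16807]
  R: [5132/16807, 8017/16807, 3658/16807]

(P^5)[Q -> Q] = 8044/16807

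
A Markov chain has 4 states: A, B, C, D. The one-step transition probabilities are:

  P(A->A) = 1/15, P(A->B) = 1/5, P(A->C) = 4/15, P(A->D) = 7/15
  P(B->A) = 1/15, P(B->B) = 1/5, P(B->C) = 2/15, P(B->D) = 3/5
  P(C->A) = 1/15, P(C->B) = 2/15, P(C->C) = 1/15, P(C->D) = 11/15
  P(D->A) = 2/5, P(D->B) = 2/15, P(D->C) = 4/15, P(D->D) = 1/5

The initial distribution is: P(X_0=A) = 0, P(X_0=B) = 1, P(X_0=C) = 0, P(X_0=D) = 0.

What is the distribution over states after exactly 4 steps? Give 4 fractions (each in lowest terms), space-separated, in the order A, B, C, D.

Propagating the distribution step by step (d_{t+1} = d_t * P):
d_0 = (A=0, B=1, C=0, D=0)
  d_1[A] = 0*1/15 + 1*1/15 + 0*1/15 + 0*2/5 = 1/15
  d_1[B] = 0*1/5 + 1*1/5 + 0*2/15 + 0*2/15 = 1/5
  d_1[C] = 0*4/15 + 1*2/15 + 0*1/15 + 0*4/15 = 2/15
  d_1[D] = 0*7/15 + 1*3/5 + 0*11/15 + 0*1/5 = 3/5
d_1 = (A=1/15, B=1/5, C=2/15, D=3/5)
  d_2[A] = 1/15*1/15 + 1/5*1/15 + 2/15*1/15 + 3/5*2/5 = 4/15
  d_2[B] = 1/15*1/5 + 1/5*1/5 + 2/15*2/15 + 3/5*2/15 = 34/225
  d_2[C] = 1/15*4/15 + 1/5*2/15 + 2/15*1/15 + 3/5*4/15 = 16/75
  d_2[D] = 1/15*7/15 + 1/5*3/5 + 2/15*11/15 + 3/5*1/5 = 83/225
d_2 = (A=4/15, B=34/225, C=16/75, D=83/225)
  d_3[A] = 4/15*1/15 + 34/225*1/15 + 16/75*1/15 + 83/225*2/5 = 128/675
  d_3[B] = 4/15*1/5 + 34/225*1/5 + 16/75*2/15 + 83/225*2/15 = 544/3375
  d_3[C] = 4/15*4/15 + 34/225*2/15 + 16/75*1/15 + 83/225*4/15 = 688/3375
  d_3[D] = 4/15*7/15 + 34/225*3/5 + 16/75*11/15 + 83/225*1/5 = 167/375
d_3 = (A=128/675, B=544/3375, C=688/3375, D=167/375)
  d_4[A] = 128/675*1/15 + 544/3375*1/15 + 688/3375*1/15 + 167/375*2/5 = 242/1125
  d_4[B] = 128/675*1/5 + 544/3375*1/5 + 688/3375*2/15 + 167/375*2/15 = 7934/50625
  d_4[C] = 128/675*4/15 + 544/3375*2/15 + 688/3375*1/15 + 167/375*4/15 = 10348/50625
  d_4[D] = 128/675*7/15 + 544/3375*3/5 + 688/3375*11/15 + 167/375*1/5 = 7151/16875
d_4 = (A=242/1125, B=7934/50625, C=10348/50625, D=7151/16875)

Answer: 242/1125 7934/50625 10348/50625 7151/16875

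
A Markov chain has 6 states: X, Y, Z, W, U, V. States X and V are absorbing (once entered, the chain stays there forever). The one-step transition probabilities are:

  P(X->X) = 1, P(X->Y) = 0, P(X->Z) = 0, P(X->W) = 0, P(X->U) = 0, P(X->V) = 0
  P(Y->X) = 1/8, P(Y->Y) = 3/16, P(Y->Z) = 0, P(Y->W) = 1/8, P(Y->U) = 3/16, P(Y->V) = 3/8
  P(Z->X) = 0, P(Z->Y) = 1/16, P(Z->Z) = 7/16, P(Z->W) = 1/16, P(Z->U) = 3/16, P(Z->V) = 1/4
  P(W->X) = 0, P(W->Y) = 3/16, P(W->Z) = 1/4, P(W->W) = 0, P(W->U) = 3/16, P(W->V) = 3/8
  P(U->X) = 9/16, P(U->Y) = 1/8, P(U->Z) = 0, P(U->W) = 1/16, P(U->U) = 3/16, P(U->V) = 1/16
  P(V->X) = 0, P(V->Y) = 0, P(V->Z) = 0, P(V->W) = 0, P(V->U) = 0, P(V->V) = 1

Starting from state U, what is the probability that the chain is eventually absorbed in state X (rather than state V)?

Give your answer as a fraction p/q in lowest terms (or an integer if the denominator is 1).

Let a_i = P(absorbed in X | start in state i).
Boundary conditions: a_X = 1, a_V = 0.
For each transient state i, a_i = sum_j P(i->j) * a_j:
  a_Y = 1/8*a_X + 3/16*a_Y + 0*a_Z + 1/8*a_W + 3/16*a_U + 3/8*a_V
  a_Z = 0*a_X + 1/16*a_Y + 7/16*a_Z + 1/16*a_W + 3/16*a_U + 1/4*a_V
  a_W = 0*a_X + 3/16*a_Y + 1/4*a_Z + 0*a_W + 3/16*a_U + 3/8*a_V
  a_U = 9/16*a_X + 1/8*a_Y + 0*a_Z + 1/16*a_W + 3/16*a_U + 1/16*a_V

Substituting a_X = 1 and a_V = 0, rearrange to (I - Q) a = r where r[i] = P(i -> X):
  [13/16, 0, -1/8, -3/16] . (a_Y, a_Z, a_W, a_U) = 1/8
  [-1/16, 9/16, -1/16, -3/16] . (a_Y, a_Z, a_W, a_U) = 0
  [-3/16, -1/4, 1, -3/16] . (a_Y, a_Z, a_W, a_U) = 0
  [-1/8, 0, -1/16, 13/16] . (a_Y, a_Z, a_W, a_U) = 9/16

Solving yields:
  a_Y = 4022/10629
  a_Z = 3541/10629
  a_W = 3181/10629
  a_U = 8222/10629

Starting state is U, so the absorption probability is a_U = 8222/10629.

Answer: 8222/10629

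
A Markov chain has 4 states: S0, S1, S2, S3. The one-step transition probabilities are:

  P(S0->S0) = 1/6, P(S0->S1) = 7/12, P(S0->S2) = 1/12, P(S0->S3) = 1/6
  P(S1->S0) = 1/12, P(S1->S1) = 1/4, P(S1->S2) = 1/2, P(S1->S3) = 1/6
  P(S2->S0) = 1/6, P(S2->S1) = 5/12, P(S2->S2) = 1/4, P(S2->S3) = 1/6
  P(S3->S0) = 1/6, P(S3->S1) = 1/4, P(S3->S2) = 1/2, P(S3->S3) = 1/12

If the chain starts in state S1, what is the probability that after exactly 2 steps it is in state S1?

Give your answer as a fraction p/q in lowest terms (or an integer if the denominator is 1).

Answer: 13/36

Derivation:
Computing P^2 by repeated multiplication:
P^1 =
  S0: [1/6, 7/12, 1/12, 1/6]
  S1: [1/12, 1/4, 1/2, 1/6]
  S2: [1/6, 5/12, 1/4, 1/6]
  S3: [1/6, 1/4, 1/2, 1/12]
P^2 =
  S0: [17/144, 23/72, 59/144, 11/72]
  S1: [7/48, 13/36, 49/144, 11/72]
  S2: [19/144, 25/72, 53/144, 11/72]
  S3: [7/48, 7/18, 11/36, 23/144]

(P^2)[S1 -> S1] = 13/36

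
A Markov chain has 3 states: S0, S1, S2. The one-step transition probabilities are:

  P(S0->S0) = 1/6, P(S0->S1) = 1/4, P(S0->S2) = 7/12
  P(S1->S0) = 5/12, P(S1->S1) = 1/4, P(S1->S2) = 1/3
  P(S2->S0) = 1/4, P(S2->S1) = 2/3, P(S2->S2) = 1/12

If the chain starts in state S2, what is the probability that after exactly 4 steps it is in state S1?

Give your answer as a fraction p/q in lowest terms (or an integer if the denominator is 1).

Computing P^4 by repeated multiplication:
P^1 =
  S0: [1/6, 1/4, 7/12]
  S1: [5/12, 1/4, 1/3]
  S2: [1/4, 2/3, 1/12]
P^2 =
  S0: [5/18, 71/144, 11/48]
  S1: [37/144, 7/18, 17/48]
  S2: [49/144, 41/144, 3/8]
P^3 =
  S0: [89/288, 199/576, 199/576]
  S1: [169/576, 229/576, 89/288]
  S2: [155/576, 13/32, 187/576]
P^4 =
  S0: [487/1728, 2723/6912, 83/256]
  S1: [2017/6912, 1309/3456, 253/768]
  S2: [2041/6912, 2663/6912, 23/72]

(P^4)[S2 -> S1] = 2663/6912

Answer: 2663/6912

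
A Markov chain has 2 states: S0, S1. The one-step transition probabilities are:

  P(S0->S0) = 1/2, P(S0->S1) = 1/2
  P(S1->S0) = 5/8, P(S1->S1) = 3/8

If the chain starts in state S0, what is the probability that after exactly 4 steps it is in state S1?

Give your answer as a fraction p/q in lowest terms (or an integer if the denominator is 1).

Computing P^4 by repeated multiplication:
P^1 =
  S0: [1/2, 1/2]
  S1: [5/8, 3/8]
P^2 =
  S0: [9/16, 7/16]
  S1: [35/64, 29/64]
P^3 =
  S0: [71/128, 57/128]
  S1: [285/512, 227/512]
P^4 =
  S0: [569/1024, 455/1024]
  S1: [2275/4096, 1821/4096]

(P^4)[S0 -> S1] = 455/1024

Answer: 455/1024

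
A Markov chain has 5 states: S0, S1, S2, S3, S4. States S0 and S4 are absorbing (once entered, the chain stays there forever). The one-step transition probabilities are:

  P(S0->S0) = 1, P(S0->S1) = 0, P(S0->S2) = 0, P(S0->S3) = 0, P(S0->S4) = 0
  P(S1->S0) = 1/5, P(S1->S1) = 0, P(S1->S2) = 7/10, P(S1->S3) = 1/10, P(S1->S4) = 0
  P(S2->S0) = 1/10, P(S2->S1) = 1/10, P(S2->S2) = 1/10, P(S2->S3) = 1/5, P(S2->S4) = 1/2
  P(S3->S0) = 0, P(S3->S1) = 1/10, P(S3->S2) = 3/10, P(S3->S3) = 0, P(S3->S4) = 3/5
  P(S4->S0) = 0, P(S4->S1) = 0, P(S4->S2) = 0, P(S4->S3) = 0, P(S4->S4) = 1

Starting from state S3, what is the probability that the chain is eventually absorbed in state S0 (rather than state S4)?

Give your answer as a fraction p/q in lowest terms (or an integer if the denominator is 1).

Let a_i = P(absorbed in S0 | start in state i).
Boundary conditions: a_S0 = 1, a_S4 = 0.
For each transient state i, a_i = sum_j P(i->j) * a_j:
  a_S1 = 1/5*a_S0 + 0*a_S1 + 7/10*a_S2 + 1/10*a_S3 + 0*a_S4
  a_S2 = 1/10*a_S0 + 1/10*a_S1 + 1/10*a_S2 + 1/5*a_S3 + 1/2*a_S4
  a_S3 = 0*a_S0 + 1/10*a_S1 + 3/10*a_S2 + 0*a_S3 + 3/5*a_S4

Substituting a_S0 = 1 and a_S4 = 0, rearrange to (I - Q) a = r where r[i] = P(i -> S0):
  [1, -7/10, -1/10] . (a_S1, a_S2, a_S3) = 1/5
  [-1/10, 9/10, -1/5] . (a_S1, a_S2, a_S3) = 1/10
  [-1/10, -3/10, 1] . (a_S1, a_S2, a_S3) = 0

Solving yields:
  a_S1 = 241/744
  a_S2 = 41/248
  a_S3 = 61/744

Starting state is S3, so the absorption probability is a_S3 = 61/744.

Answer: 61/744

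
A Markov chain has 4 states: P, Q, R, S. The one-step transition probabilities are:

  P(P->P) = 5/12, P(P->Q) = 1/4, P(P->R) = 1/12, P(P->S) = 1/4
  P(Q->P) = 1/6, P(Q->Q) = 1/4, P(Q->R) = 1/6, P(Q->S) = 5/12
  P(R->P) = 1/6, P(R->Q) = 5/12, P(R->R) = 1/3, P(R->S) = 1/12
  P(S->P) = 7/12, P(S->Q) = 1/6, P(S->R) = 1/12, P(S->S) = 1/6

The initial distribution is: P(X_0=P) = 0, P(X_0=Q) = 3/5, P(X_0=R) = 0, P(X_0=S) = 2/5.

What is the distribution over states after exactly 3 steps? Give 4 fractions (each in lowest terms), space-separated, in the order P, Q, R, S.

Propagating the distribution step by step (d_{t+1} = d_t * P):
d_0 = (P=0, Q=3/5, R=0, S=2/5)
  d_1[P] = 0*5/12 + 3/5*1/6 + 0*1/6 + 2/5*7/12 = 1/3
  d_1[Q] = 0*1/4 + 3/5*1/4 + 0*5/12 + 2/5*1/6 = 13/60
  d_1[R] = 0*1/12 + 3/5*1/6 + 0*1/3 + 2/5*1/12 = 2/15
  d_1[S] = 0*1/4 + 3/5*5/12 + 0*1/12 + 2/5*1/6 = 19/60
d_1 = (P=1/3, Q=13/60, R=2/15, S=19/60)
  d_2[P] = 1/3*5/12 + 13/60*1/6 + 2/15*1/6 + 19/60*7/12 = 55/144
  d_2[Q] = 1/3*1/4 + 13/60*1/4 + 2/15*5/12 + 19/60*1/6 = 59/240
  d_2[R] = 1/3*1/12 + 13/60*1/6 + 2/15*1/3 + 19/60*1/12 = 97/720
  d_2[S] = 1/3*1/4 + 13/60*5/12 + 2/15*1/12 + 19/60*1/6 = 19/80
d_2 = (P=55/144, Q=59/240, R=97/720, S=19/80)
  d_3[P] = 55/144*5/12 + 59/240*1/6 + 97/720*1/6 + 19/80*7/12 = 13/36
  d_3[Q] = 55/144*1/4 + 59/240*1/4 + 97/720*5/12 + 19/80*1/6 = 2183/8640
  d_3[R] = 55/144*1/12 + 59/240*1/6 + 97/720*1/3 + 19/80*1/12 = 11/80
  d_3[S] = 55/144*1/4 + 59/240*5/12 + 97/720*1/12 + 19/80*1/6 = 2149/8640
d_3 = (P=13/36, Q=2183/8640, R=11/80, S=2149/8640)

Answer: 13/36 2183/8640 11/80 2149/8640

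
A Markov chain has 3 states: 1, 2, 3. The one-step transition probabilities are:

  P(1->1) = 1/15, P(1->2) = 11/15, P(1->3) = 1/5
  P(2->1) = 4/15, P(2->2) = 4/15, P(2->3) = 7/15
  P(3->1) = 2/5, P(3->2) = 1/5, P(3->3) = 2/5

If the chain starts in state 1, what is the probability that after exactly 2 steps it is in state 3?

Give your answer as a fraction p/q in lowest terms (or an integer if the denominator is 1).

Computing P^2 by repeated multiplication:
P^1 =
  1: [1/15, 11/15, 1/5]
  2: [4/15, 4/15, 7/15]
  3: [2/5, 1/5, 2/5]
P^2 =
  1: [7/25, 64/225, 98/225]
  2: [62/225, 9/25, 82/225]
  3: [6/25, 32/75, 1/3]

(P^2)[1 -> 3] = 98/225

Answer: 98/225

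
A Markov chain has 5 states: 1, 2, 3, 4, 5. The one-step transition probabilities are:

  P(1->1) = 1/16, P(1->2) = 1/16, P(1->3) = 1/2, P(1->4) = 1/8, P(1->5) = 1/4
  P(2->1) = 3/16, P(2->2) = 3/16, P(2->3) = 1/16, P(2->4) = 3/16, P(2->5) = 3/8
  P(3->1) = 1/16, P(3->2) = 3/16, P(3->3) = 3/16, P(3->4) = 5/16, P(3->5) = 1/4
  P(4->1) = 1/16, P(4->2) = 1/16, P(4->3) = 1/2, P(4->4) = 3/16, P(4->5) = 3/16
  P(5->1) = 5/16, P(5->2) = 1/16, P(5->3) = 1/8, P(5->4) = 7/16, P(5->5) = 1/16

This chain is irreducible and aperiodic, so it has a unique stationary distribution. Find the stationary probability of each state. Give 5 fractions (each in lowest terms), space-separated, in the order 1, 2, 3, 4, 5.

Answer: 1437/11177 1252/11177 6351/22354 11939/44708 9311/44708

Derivation:
The stationary distribution satisfies pi = pi * P, i.e.:
  pi_1 = 1/16*pi_1 + 3/16*pi_2 + 1/16*pi_3 + 1/16*pi_4 + 5/16*pi_5
  pi_2 = 1/16*pi_1 + 3/16*pi_2 + 3/16*pi_3 + 1/16*pi_4 + 1/16*pi_5
  pi_3 = 1/2*pi_1 + 1/16*pi_2 + 3/16*pi_3 + 1/2*pi_4 + 1/8*pi_5
  pi_4 = 1/8*pi_1 + 3/16*pi_2 + 5/16*pi_3 + 3/16*pi_4 + 7/16*pi_5
  pi_5 = 1/4*pi_1 + 3/8*pi_2 + 1/4*pi_3 + 3/16*pi_4 + 1/16*pi_5
with normalization: pi_1 + pi_2 + pi_3 + pi_4 + pi_5 = 1.

Using the first 4 balance equations plus normalization, the linear system A*pi = b is:
  [-15/16, 3/16, 1/16, 1/16, 5/16] . pi = 0
  [1/16, -13/16, 3/16, 1/16, 1/16] . pi = 0
  [1/2, 1/16, -13/16, 1/2, 1/8] . pi = 0
  [1/8, 3/16, 5/16, -13/16, 7/16] . pi = 0
  [1, 1, 1, 1, 1] . pi = 1

Solving yields:
  pi_1 = 1437/11177
  pi_2 = 1252/11177
  pi_3 = 6351/22354
  pi_4 = 11939/44708
  pi_5 = 9311/44708

Verification (pi * P):
  1437/11177*1/16 + 1252/11177*3/16 + 6351/22354*1/16 + 11939/44708*1/16 + 9311/44708*5/16 = 1437/11177 = pi_1  (ok)
  1437/11177*1/16 + 1252/11177*3/16 + 6351/22354*3/16 + 11939/44708*1/16 + 9311/44708*1/16 = 1252/11177 = pi_2  (ok)
  1437/11177*1/2 + 1252/11177*1/16 + 6351/22354*3/16 + 11939/44708*1/2 + 9311/44708*1/8 = 6351/22354 = pi_3  (ok)
  1437/11177*1/8 + 1252/11177*3/16 + 6351/22354*5/16 + 11939/44708*3/16 + 9311/44708*7/16 = 11939/44708 = pi_4  (ok)
  1437/11177*1/4 + 1252/11177*3/8 + 6351/22354*1/4 + 11939/44708*3/16 + 9311/44708*1/16 = 9311/44708 = pi_5  (ok)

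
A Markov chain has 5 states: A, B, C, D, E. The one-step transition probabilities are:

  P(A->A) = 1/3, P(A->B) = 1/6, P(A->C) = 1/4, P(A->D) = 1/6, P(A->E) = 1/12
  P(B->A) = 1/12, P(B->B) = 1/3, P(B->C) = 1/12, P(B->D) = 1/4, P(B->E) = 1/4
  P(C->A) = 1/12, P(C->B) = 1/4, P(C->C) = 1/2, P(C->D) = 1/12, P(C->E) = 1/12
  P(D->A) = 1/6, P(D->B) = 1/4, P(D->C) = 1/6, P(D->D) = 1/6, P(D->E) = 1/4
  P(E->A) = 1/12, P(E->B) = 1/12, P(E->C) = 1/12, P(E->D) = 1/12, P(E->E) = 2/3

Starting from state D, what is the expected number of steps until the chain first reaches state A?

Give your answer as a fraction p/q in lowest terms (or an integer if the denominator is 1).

Let h_i = expected steps to first reach A from state i.
Boundary: h_A = 0.
First-step equations for the other states:
  h_B = 1 + 1/12*h_A + 1/3*h_B + 1/12*h_C + 1/4*h_D + 1/4*h_E
  h_C = 1 + 1/12*h_A + 1/4*h_B + 1/2*h_C + 1/12*h_D + 1/12*h_E
  h_D = 1 + 1/6*h_A + 1/4*h_B + 1/6*h_C + 1/6*h_D + 1/4*h_E
  h_E = 1 + 1/12*h_A + 1/12*h_B + 1/12*h_C + 1/12*h_D + 2/3*h_E

Substituting h_A = 0 and rearranging gives the linear system (I - Q) h = 1:
  [2/3, -1/12, -1/4, -1/4] . (h_B, h_C, h_D, h_E) = 1
  [-1/4, 1/2, -1/12, -1/12] . (h_B, h_C, h_D, h_E) = 1
  [-1/4, -1/6, 5/6, -1/4] . (h_B, h_C, h_D, h_E) = 1
  [-1/12, -1/12, -1/12, 1/3] . (h_B, h_C, h_D, h_E) = 1

Solving yields:
  h_B = 3882/371
  h_C = 3942/371
  h_D = 3588/371
  h_E = 3966/371

Starting state is D, so the expected hitting time is h_D = 3588/371.

Answer: 3588/371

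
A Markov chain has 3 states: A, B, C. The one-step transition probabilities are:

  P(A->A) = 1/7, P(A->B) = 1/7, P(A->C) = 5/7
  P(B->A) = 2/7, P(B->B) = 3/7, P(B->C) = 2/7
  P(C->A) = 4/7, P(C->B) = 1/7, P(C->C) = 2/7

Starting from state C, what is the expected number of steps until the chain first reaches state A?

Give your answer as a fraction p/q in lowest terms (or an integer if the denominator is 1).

Answer: 35/18

Derivation:
Let h_i = expected steps to first reach A from state i.
Boundary: h_A = 0.
First-step equations for the other states:
  h_B = 1 + 2/7*h_A + 3/7*h_B + 2/7*h_C
  h_C = 1 + 4/7*h_A + 1/7*h_B + 2/7*h_C

Substituting h_A = 0 and rearranging gives the linear system (I - Q) h = 1:
  [4/7, -2/7] . (h_B, h_C) = 1
  [-1/7, 5/7] . (h_B, h_C) = 1

Solving yields:
  h_B = 49/18
  h_C = 35/18

Starting state is C, so the expected hitting time is h_C = 35/18.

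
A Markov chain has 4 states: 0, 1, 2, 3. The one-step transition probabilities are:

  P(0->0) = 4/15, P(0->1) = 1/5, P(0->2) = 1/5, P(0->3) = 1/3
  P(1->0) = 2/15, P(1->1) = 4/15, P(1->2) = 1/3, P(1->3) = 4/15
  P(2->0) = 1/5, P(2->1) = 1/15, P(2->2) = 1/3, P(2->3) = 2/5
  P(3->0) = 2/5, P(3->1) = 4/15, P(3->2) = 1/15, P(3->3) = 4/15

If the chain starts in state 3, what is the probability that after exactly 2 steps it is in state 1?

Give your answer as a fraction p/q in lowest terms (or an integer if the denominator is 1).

Computing P^2 by repeated multiplication:
P^1 =
  0: [4/15, 1/5, 1/5, 1/3]
  1: [2/15, 4/15, 1/3, 4/15]
  2: [1/5, 1/15, 1/3, 2/5]
  3: [2/5, 4/15, 1/15, 4/15]
P^2 =
  0: [61/225, 47/225, 47/225, 14/45]
  1: [11/45, 43/225, 11/45, 8/25]
  2: [13/45, 14/75, 1/5, 73/225]
  3: [59/225, 17/75, 47/225, 68/225]

(P^2)[3 -> 1] = 17/75

Answer: 17/75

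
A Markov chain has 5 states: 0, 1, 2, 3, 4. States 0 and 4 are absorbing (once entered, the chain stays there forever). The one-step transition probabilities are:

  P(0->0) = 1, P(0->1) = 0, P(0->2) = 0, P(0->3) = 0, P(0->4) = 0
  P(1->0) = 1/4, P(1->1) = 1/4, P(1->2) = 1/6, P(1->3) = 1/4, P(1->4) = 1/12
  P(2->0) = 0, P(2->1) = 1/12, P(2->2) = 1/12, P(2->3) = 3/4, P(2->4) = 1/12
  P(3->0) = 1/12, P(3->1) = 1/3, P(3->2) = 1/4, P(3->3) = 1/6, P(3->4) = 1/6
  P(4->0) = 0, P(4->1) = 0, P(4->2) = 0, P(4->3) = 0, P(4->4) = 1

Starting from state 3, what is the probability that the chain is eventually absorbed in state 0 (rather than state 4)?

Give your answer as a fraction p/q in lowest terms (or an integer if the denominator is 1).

Let a_i = P(absorbed in 0 | start in state i).
Boundary conditions: a_0 = 1, a_4 = 0.
For each transient state i, a_i = sum_j P(i->j) * a_j:
  a_1 = 1/4*a_0 + 1/4*a_1 + 1/6*a_2 + 1/4*a_3 + 1/12*a_4
  a_2 = 0*a_0 + 1/12*a_1 + 1/12*a_2 + 3/4*a_3 + 1/12*a_4
  a_3 = 1/12*a_0 + 1/3*a_1 + 1/4*a_2 + 1/6*a_3 + 1/6*a_4

Substituting a_0 = 1 and a_4 = 0, rearrange to (I - Q) a = r where r[i] = P(i -> 0):
  [3/4, -1/6, -1/4] . (a_1, a_2, a_3) = 1/4
  [-1/12, 11/12, -3/4] . (a_1, a_2, a_3) = 0
  [-1/3, -1/4, 5/6] . (a_1, a_2, a_3) = 1/12

Solving yields:
  a_1 = 150/257
  a_2 = 111/257
  a_3 = 119/257

Starting state is 3, so the absorption probability is a_3 = 119/257.

Answer: 119/257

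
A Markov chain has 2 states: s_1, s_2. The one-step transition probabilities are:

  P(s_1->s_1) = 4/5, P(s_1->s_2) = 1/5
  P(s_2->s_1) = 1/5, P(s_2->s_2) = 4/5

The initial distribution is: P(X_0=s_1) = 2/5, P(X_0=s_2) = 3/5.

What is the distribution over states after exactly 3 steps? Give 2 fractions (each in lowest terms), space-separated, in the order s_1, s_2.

Propagating the distribution step by step (d_{t+1} = d_t * P):
d_0 = (s_1=2/5, s_2=3/5)
  d_1[s_1] = 2/5*4/5 + 3/5*1/5 = 11/25
  d_1[s_2] = 2/5*1/5 + 3/5*4/5 = 14/25
d_1 = (s_1=11/25, s_2=14/25)
  d_2[s_1] = 11/25*4/5 + 14/25*1/5 = 58/125
  d_2[s_2] = 11/25*1/5 + 14/25*4/5 = 67/125
d_2 = (s_1=58/125, s_2=67/125)
  d_3[s_1] = 58/125*4/5 + 67/125*1/5 = 299/625
  d_3[s_2] = 58/125*1/5 + 67/125*4/5 = 326/625
d_3 = (s_1=299/625, s_2=326/625)

Answer: 299/625 326/625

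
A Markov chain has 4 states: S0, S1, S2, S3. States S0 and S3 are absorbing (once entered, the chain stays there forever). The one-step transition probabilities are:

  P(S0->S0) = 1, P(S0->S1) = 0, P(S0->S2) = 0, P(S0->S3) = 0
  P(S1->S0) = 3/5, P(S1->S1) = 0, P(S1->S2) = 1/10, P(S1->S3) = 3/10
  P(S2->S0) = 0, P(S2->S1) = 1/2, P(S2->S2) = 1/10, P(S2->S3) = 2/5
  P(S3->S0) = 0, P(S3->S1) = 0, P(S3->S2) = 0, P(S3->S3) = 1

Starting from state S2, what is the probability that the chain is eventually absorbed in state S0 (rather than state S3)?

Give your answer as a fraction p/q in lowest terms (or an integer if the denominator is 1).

Let a_i = P(absorbed in S0 | start in state i).
Boundary conditions: a_S0 = 1, a_S3 = 0.
For each transient state i, a_i = sum_j P(i->j) * a_j:
  a_S1 = 3/5*a_S0 + 0*a_S1 + 1/10*a_S2 + 3/10*a_S3
  a_S2 = 0*a_S0 + 1/2*a_S1 + 1/10*a_S2 + 2/5*a_S3

Substituting a_S0 = 1 and a_S3 = 0, rearrange to (I - Q) a = r where r[i] = P(i -> S0):
  [1, -1/10] . (a_S1, a_S2) = 3/5
  [-1/2, 9/10] . (a_S1, a_S2) = 0

Solving yields:
  a_S1 = 54/85
  a_S2 = 6/17

Starting state is S2, so the absorption probability is a_S2 = 6/17.

Answer: 6/17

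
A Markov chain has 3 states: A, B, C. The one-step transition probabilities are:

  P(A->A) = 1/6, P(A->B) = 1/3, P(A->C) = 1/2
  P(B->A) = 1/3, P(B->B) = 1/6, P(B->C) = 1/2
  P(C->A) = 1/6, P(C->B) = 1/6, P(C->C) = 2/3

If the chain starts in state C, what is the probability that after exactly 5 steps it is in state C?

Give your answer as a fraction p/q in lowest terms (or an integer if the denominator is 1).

Answer: 2333/3888

Derivation:
Computing P^5 by repeated multiplication:
P^1 =
  A: [1/6, 1/3, 1/2]
  B: [1/3, 1/6, 1/2]
  C: [1/6, 1/6, 2/3]
P^2 =
  A: [2/9, 7/36, 7/12]
  B: [7/36, 2/9, 7/12]
  C: [7/36, 7/36, 11/18]
P^3 =
  A: [43/216, 11/54, 43/72]
  B: [11/54, 43/216, 43/72]
  C: [43/216, 43/216, 65/108]
P^4 =
  A: [65/324, 259/1296, 259/432]
  B: [259/1296, 65/324, 259/432]
  C: [259/1296, 259/1296, 389/648]
P^5 =
  A: [1555/7776, 389/1944, 1555/2592]
  B: [389/1944, 1555/7776, 1555/2592]
  C: [1555/7776, 1555/7776, 2333/3888]

(P^5)[C -> C] = 2333/3888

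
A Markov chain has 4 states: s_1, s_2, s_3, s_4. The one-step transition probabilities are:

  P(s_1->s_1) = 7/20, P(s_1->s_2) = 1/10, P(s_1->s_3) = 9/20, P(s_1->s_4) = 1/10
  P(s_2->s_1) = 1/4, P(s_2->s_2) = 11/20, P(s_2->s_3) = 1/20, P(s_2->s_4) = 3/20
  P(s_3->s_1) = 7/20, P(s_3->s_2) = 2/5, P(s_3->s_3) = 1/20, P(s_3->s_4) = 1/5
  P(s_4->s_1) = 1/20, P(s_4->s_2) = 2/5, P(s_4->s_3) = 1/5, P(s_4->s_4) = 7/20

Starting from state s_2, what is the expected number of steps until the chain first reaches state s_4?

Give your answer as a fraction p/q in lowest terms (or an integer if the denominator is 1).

Let h_i = expected steps to first reach s_4 from state i.
Boundary: h_s_4 = 0.
First-step equations for the other states:
  h_s_1 = 1 + 7/20*h_s_1 + 1/10*h_s_2 + 9/20*h_s_3 + 1/10*h_s_4
  h_s_2 = 1 + 1/4*h_s_1 + 11/20*h_s_2 + 1/20*h_s_3 + 3/20*h_s_4
  h_s_3 = 1 + 7/20*h_s_1 + 2/5*h_s_2 + 1/20*h_s_3 + 1/5*h_s_4

Substituting h_s_4 = 0 and rearranging gives the linear system (I - Q) h = 1:
  [13/20, -1/10, -9/20] . (h_s_1, h_s_2, h_s_3) = 1
  [-1/4, 9/20, -1/20] . (h_s_1, h_s_2, h_s_3) = 1
  [-7/20, -2/5, 19/20] . (h_s_1, h_s_2, h_s_3) = 1

Solving yields:
  h_s_1 = 1780/247
  h_s_2 = 1720/247
  h_s_3 = 1640/247

Starting state is s_2, so the expected hitting time is h_s_2 = 1720/247.

Answer: 1720/247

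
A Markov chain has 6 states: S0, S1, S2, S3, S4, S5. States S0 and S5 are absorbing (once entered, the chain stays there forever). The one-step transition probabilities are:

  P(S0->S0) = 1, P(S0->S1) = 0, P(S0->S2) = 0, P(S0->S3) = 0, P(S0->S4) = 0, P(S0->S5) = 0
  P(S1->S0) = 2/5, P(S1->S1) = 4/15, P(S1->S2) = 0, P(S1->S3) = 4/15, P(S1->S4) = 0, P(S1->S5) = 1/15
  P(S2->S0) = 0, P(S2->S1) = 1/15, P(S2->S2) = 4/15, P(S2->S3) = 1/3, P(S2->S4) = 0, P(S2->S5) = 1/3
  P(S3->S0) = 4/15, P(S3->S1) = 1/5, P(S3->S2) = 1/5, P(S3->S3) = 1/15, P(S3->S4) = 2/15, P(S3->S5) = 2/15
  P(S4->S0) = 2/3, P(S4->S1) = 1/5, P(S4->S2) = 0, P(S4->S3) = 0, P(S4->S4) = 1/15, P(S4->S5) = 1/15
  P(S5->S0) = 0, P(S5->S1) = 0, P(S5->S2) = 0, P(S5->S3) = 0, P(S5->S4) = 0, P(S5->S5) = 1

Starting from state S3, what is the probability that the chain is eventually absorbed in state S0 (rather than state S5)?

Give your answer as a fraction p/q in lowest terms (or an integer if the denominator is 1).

Answer: 6308/9563

Derivation:
Let a_i = P(absorbed in S0 | start in state i).
Boundary conditions: a_S0 = 1, a_S5 = 0.
For each transient state i, a_i = sum_j P(i->j) * a_j:
  a_S1 = 2/5*a_S0 + 4/15*a_S1 + 0*a_S2 + 4/15*a_S3 + 0*a_S4 + 1/15*a_S5
  a_S2 = 0*a_S0 + 1/15*a_S1 + 4/15*a_S2 + 1/3*a_S3 + 0*a_S4 + 1/3*a_S5
  a_S3 = 4/15*a_S0 + 1/5*a_S1 + 1/5*a_S2 + 1/15*a_S3 + 2/15*a_S4 + 2/15*a_S5
  a_S4 = 2/3*a_S0 + 1/5*a_S1 + 0*a_S2 + 0*a_S3 + 1/15*a_S4 + 1/15*a_S5

Substituting a_S0 = 1 and a_S5 = 0, rearrange to (I - Q) a = r where r[i] = P(i -> S0):
  [11/15, 0, -4/15, 0] . (a_S1, a_S2, a_S3, a_S4) = 2/5
  [-1/15, 11/15, -1/3, 0] . (a_S1, a_S2, a_S3, a_S4) = 0
  [-1/5, -1/5, 14/15, -2/15] . (a_S1, a_S2, a_S3, a_S4) = 4/15
  [-1/5, 0, 0, 14/15] . (a_S1, a_S2, a_S3, a_S4) = 2/3

Solving yields:
  a_S1 = 7510/9563
  a_S2 = 3550/9563
  a_S3 = 6308/9563
  a_S4 = 8440/9563

Starting state is S3, so the absorption probability is a_S3 = 6308/9563.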